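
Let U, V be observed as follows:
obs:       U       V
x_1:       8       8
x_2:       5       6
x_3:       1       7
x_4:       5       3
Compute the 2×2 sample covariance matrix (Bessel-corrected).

Step 1 — column means:
  mean(U) = (8 + 5 + 1 + 5) / 4 = 19/4 = 4.75
  mean(V) = (8 + 6 + 7 + 3) / 4 = 24/4 = 6

Step 2 — sample covariance S[i,j] = (1/(n-1)) · Σ_k (x_{k,i} - mean_i) · (x_{k,j} - mean_j), with n-1 = 3.
  S[U,U] = ((3.25)·(3.25) + (0.25)·(0.25) + (-3.75)·(-3.75) + (0.25)·(0.25)) / 3 = 24.75/3 = 8.25
  S[U,V] = ((3.25)·(2) + (0.25)·(0) + (-3.75)·(1) + (0.25)·(-3)) / 3 = 2/3 = 0.6667
  S[V,V] = ((2)·(2) + (0)·(0) + (1)·(1) + (-3)·(-3)) / 3 = 14/3 = 4.6667

S is symmetric (S[j,i] = S[i,j]). Assembling:

S = [[8.25, 0.6667],
 [0.6667, 4.6667]]


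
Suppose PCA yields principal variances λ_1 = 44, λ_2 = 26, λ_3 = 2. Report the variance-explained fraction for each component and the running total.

Step 1 — total variance = trace(Sigma) = Σ λ_i = 44 + 26 + 2 = 72.

Step 2 — fraction explained by component i = λ_i / Σ λ:
  PC1: 44/72 = 0.6111
  PC2: 26/72 = 0.3611
  PC3: 2/72 = 0.0278

Step 3 — cumulative fraction after k components = (λ_1 + ... + λ_k) / Σ λ:
  k = 1: 44/72 = 0.6111
  k = 2: (44 + 26)/72 = 70/72 = 0.9722
  k = 3: (44 + 26 + 2)/72 = 72/72 = 1

Summary (fraction, with percent):

explained: PC1 0.6111 (61.11%), PC2 0.3611 (36.11%), PC3 0.0278 (2.78%);  cumulative: 0.6111, 0.9722, 1


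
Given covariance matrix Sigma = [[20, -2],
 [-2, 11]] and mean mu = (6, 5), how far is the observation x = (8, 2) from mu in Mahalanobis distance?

Step 1 — centre the observation: (x - mu) = (2, -3).

Step 2 — invert Sigma. det(Sigma) = 20·11 - (-2)² = 216.
  Sigma^{-1} = (1/det) · [[d, -b], [-b, a]] = [[0.0509, 0.0093],
 [0.0093, 0.0926]].

Step 3 — form the quadratic (x - mu)^T · Sigma^{-1} · (x - mu):
  Sigma^{-1} · (x - mu) = (0.0741, -0.2593).
  (x - mu)^T · [Sigma^{-1} · (x - mu)] = (2)·(0.0741) + (-3)·(-0.2593) = 0.9259.

Step 4 — take square root: d = √(0.9259) ≈ 0.9623.

d(x, mu) = √(0.9259) ≈ 0.9623


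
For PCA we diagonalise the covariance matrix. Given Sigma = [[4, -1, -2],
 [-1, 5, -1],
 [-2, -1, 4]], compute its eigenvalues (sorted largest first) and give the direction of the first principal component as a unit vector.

Step 1 — characteristic polynomial p(λ) = det(λI - Sigma) = λ³ - tr·λ² + c_1·λ - det, where tr = trace, c_1 = sum of the principal 2×2 minors, det = det(Sigma):
  tr = 4 + 5 + 4 = 13,
  c_1 = (4·5 - (-1)²) + (4·4 - (-2)²) + (5·4 - (-1)²) = 19 + 12 + 19 = 50,
  det = 4·(5·4 - (-1)²) - (-1)·((-1)·4 - (-1)·(-2)) + (-2)·((-1)·(-1) - 5·(-2)) = 4·(19) - (-1)·(-6) + (-2)·(11) = 48.
  So p(λ) = λ³ - 13λ² + 50λ - 48.
Step 2 — look for an integer root (rational root theorem: any rational root is an integer divisor of 48). Testing λ = 6:
  p(6) = 216 - 468 + 300 - 48 = 0  ✓
  Dividing out (λ - 6): p(λ) = (λ - 6)(λ² - 7λ + 8).
Step 3 — remaining eigenvalues from the quadratic λ² - 7λ + 8 = 0:
  Δ = 7² - 4·8 = 49 - 32 = 17,  λ = (7 ± √17)/2 = (7 ± 4.1231)/2 ≈ 5.5616 or 1.4384.
  Sorted: λ_1 = 6,  λ_2 = 5.5616,  λ_3 = 1.4384  (check: sum = 13 = tr ✓).

Step 4 — unit eigenvector for λ_1 = 6: v spans the null space of (Sigma - λ_1 I), whose rows are
  r_1 = (-2, -1, -2),  r_2 = (-1, -1, -1),  r_3 = (-2, -1, -2).
  v is orthogonal to every row, so take v ∝ r_1 × r_2 = ((-1)·(-1) - (-2)·(-1), (-2)·(-1) - (-2)·(-1), (-2)·(-1) - (-1)·(-1)) = (-1, 0, 1).
  Rescale (multiply by -1 so the first nonzero entry is positive): u = (1, 0, -1).
  ||u|| = √((1)² + (0)² + (-1)²) = √(2) ≈ 1.4142,  v_1 = u/||u|| ≈ (0.7071, 0, -0.7071) (||v_1|| = 1).

λ_1 = 6,  λ_2 = 5.5616,  λ_3 = 1.4384;  v_1 ≈ (0.7071, 0, -0.7071)


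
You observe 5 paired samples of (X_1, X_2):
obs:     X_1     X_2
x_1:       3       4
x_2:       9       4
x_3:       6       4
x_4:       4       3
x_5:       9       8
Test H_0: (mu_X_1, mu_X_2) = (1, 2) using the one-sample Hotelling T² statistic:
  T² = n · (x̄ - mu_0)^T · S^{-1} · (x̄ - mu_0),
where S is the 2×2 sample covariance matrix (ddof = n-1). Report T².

Step 1 — sample mean vector:
  mean(X_1) = (3 + 9 + 6 + 4 + 9) / 5 = 31/5 = 6.2
  mean(X_2) = (4 + 4 + 4 + 3 + 8) / 5 = 23/5 = 4.6
  x̄ = (6.2, 4.6),  deviation x̄ - mu_0 = (6.2, 4.6) - (1, 2) = (5.2, 2.6).

Step 2 — sample covariance matrix, S[i,j] = (1/(n-1)) · Σ_k (x_{k,i} - mean_i) · (x_{k,j} - mean_j), divisor n-1 = 4:
  S[X_1,X_1] = ((-3.2)·(-3.2) + (2.8)·(2.8) + (-0.2)·(-0.2) + (-2.2)·(-2.2) + (2.8)·(2.8)) / 4 = 30.8/4 = 7.7
  S[X_1,X_2] = ((-3.2)·(-0.6) + (2.8)·(-0.6) + (-0.2)·(-0.6) + (-2.2)·(-1.6) + (2.8)·(3.4)) / 4 = 13.4/4 = 3.35
  S[X_2,X_2] = ((-0.6)·(-0.6) + (-0.6)·(-0.6) + (-0.6)·(-0.6) + (-1.6)·(-1.6) + (3.4)·(3.4)) / 4 = 15.2/4 = 3.8
  S = [[7.7, 3.35],
 [3.35, 3.8]].

Step 3 — invert S. det(S) = 7.7·3.8 - (3.35)² = 18.0375.
  S^{-1} = (1/det) · [[d, -b], [-b, a]] = [[0.2107, -0.1857],
 [-0.1857, 0.4269]].

Step 4 — quadratic form (x̄ - mu_0)^T · S^{-1} · (x̄ - mu_0):
  S^{-1} · (x̄ - mu_0) = (0.6126, 0.1441),
  (x̄ - mu_0)^T · [...] = (5.2)·(0.6126) + (2.6)·(0.1441) = 3.5604.

Step 5 — scale by n: T² = 5 · 3.5604 = 17.8018.

T² ≈ 17.8018


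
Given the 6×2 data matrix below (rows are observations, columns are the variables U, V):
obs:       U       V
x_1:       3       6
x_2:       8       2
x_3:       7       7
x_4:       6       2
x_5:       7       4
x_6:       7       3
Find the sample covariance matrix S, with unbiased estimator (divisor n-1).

Step 1 — column means:
  mean(U) = (3 + 8 + 7 + 6 + 7 + 7) / 6 = 38/6 = 6.3333
  mean(V) = (6 + 2 + 7 + 2 + 4 + 3) / 6 = 24/6 = 4

Step 2 — sample covariance S[i,j] = (1/(n-1)) · Σ_k (x_{k,i} - mean_i) · (x_{k,j} - mean_j), with n-1 = 5.
  S[U,U] = ((-3.3333)·(-3.3333) + (1.6667)·(1.6667) + (0.6667)·(0.6667) + (-0.3333)·(-0.3333) + (0.6667)·(0.6667) + (0.6667)·(0.6667)) / 5 = 15.3333/5 = 3.0667
  S[U,V] = ((-3.3333)·(2) + (1.6667)·(-2) + (0.6667)·(3) + (-0.3333)·(-2) + (0.6667)·(0) + (0.6667)·(-1)) / 5 = -8/5 = -1.6
  S[V,V] = ((2)·(2) + (-2)·(-2) + (3)·(3) + (-2)·(-2) + (0)·(0) + (-1)·(-1)) / 5 = 22/5 = 4.4

S is symmetric (S[j,i] = S[i,j]). Assembling:

S = [[3.0667, -1.6],
 [-1.6, 4.4]]


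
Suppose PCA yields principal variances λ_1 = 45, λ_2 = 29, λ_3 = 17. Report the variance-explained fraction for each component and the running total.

Step 1 — total variance = trace(Sigma) = Σ λ_i = 45 + 29 + 17 = 91.

Step 2 — fraction explained by component i = λ_i / Σ λ:
  PC1: 45/91 = 0.4945
  PC2: 29/91 = 0.3187
  PC3: 17/91 = 0.1868

Step 3 — cumulative fraction after k components = (λ_1 + ... + λ_k) / Σ λ:
  k = 1: 45/91 = 0.4945
  k = 2: (45 + 29)/91 = 74/91 = 0.8132
  k = 3: (45 + 29 + 17)/91 = 91/91 = 1

Summary (fraction, with percent):

explained: PC1 0.4945 (49.45%), PC2 0.3187 (31.87%), PC3 0.1868 (18.68%);  cumulative: 0.4945, 0.8132, 1


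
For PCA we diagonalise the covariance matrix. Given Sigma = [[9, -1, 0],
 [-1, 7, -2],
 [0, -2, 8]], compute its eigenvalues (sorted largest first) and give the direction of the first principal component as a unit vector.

Step 1 — characteristic polynomial p(λ) = det(λI - Sigma) = λ³ - tr·λ² + c_1·λ - det, where tr = trace, c_1 = sum of the principal 2×2 minors, det = det(Sigma):
  tr = 9 + 7 + 8 = 24,
  c_1 = (9·7 - (-1)²) + (9·8 - (0)²) + (7·8 - (-2)²) = 62 + 72 + 52 = 186,
  det = 9·(7·8 - (-2)²) - (-1)·((-1)·8 - (-2)·(0)) + (0)·((-1)·(-2) - 7·(0)) = 9·(52) - (-1)·(-8) + (0)·(2) = 460.
  So p(λ) = λ³ - 24λ² + 186λ - 460.
Step 2 — look for an integer root (rational root theorem: any rational root is an integer divisor of 460). Testing λ = 10:
  p(10) = 1000 - 2400 + 1860 - 460 = 0  ✓
  Dividing out (λ - 10): p(λ) = (λ - 10)(λ² - 14λ + 46).
Step 3 — remaining eigenvalues from the quadratic λ² - 14λ + 46 = 0:
  Δ = 14² - 4·46 = 196 - 184 = 12,  λ = (14 ± √12)/2 = (14 ± 3.4641)/2 ≈ 8.7321 or 5.2679.
  Sorted: λ_1 = 10,  λ_2 = 8.7321,  λ_3 = 5.2679  (check: sum = 24 = tr ✓).

Step 4 — unit eigenvector for λ_1 = 10: v spans the null space of (Sigma - λ_1 I), whose rows are
  r_1 = (-1, -1, 0),  r_2 = (-1, -3, -2),  r_3 = (0, -2, -2).
  v is orthogonal to every row, so take v ∝ r_1 × r_2 = ((-1)·(-2) - (0)·(-3), (0)·(-1) - (-1)·(-2), (-1)·(-3) - (-1)·(-1)) = (2, -2, 2).
  Rescale (divide by 2): u = (1, -1, 1).
  ||u|| = √((1)² + (-1)² + (1)²) = √(3) ≈ 1.7321,  v_1 = u/||u|| ≈ (0.5774, -0.5774, 0.5774) (||v_1|| = 1).

λ_1 = 10,  λ_2 = 8.7321,  λ_3 = 5.2679;  v_1 ≈ (0.5774, -0.5774, 0.5774)


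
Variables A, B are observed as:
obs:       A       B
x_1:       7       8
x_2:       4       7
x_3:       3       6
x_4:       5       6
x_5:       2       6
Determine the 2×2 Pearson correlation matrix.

Step 1 — column means:
  mean(A) = (7 + 4 + 3 + 5 + 2) / 5 = 21/5 = 4.2
  mean(B) = (8 + 7 + 6 + 6 + 6) / 5 = 33/5 = 6.6

Step 2 — sample variances and covariances s[i,j] = (1/(n-1)) · Σ_k (x_{k,i} - mean_i) · (x_{k,j} - mean_j), with n-1 = 4:
  s[A,A] = ((2.8)·(2.8) + (-0.2)·(-0.2) + (-1.2)·(-1.2) + (0.8)·(0.8) + (-2.2)·(-2.2)) / 4 = 14.8/4 = 3.7
  s[A,B] = ((2.8)·(1.4) + (-0.2)·(0.4) + (-1.2)·(-0.6) + (0.8)·(-0.6) + (-2.2)·(-0.6)) / 4 = 5.4/4 = 1.35
  s[B,B] = ((1.4)·(1.4) + (0.4)·(0.4) + (-0.6)·(-0.6) + (-0.6)·(-0.6) + (-0.6)·(-0.6)) / 4 = 3.2/4 = 0.8
  Sample standard deviations s_i = √(s[i,i]):
  s(A) = √(3.7) = 1.9235
  s(B) = √(0.8) = 0.8944

Step 3 — r_{ij} = s_{ij} / (s_i · s_j):
  r[A,A] = 1 (diagonal).
  r[A,B] = 1.35 / (1.9235 · 0.8944) = 1.35 / 1.7205 = 0.7847
  r[B,B] = 1 (diagonal).

R is symmetric with unit diagonal. Assembling:

R = [[1, 0.7847],
 [0.7847, 1]]


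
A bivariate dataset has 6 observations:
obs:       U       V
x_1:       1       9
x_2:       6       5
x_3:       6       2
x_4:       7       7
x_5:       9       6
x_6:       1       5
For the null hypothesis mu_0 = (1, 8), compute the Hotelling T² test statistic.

Step 1 — sample mean vector:
  mean(U) = (1 + 6 + 6 + 7 + 9 + 1) / 6 = 30/6 = 5
  mean(V) = (9 + 5 + 2 + 7 + 6 + 5) / 6 = 34/6 = 5.6667
  x̄ = (5, 5.6667),  deviation x̄ - mu_0 = (5, 5.6667) - (1, 8) = (4, -2.3333).

Step 2 — sample covariance matrix, S[i,j] = (1/(n-1)) · Σ_k (x_{k,i} - mean_i) · (x_{k,j} - mean_j), divisor n-1 = 5:
  S[U,U] = ((-4)·(-4) + (1)·(1) + (1)·(1) + (2)·(2) + (4)·(4) + (-4)·(-4)) / 5 = 54/5 = 10.8
  S[U,V] = ((-4)·(3.3333) + (1)·(-0.6667) + (1)·(-3.6667) + (2)·(1.3333) + (4)·(0.3333) + (-4)·(-0.6667)) / 5 = -11/5 = -2.2
  S[V,V] = ((3.3333)·(3.3333) + (-0.6667)·(-0.6667) + (-3.6667)·(-3.6667) + (1.3333)·(1.3333) + (0.3333)·(0.3333) + (-0.6667)·(-0.6667)) / 5 = 27.3333/5 = 5.4667
  S = [[10.8, -2.2],
 [-2.2, 5.4667]].

Step 3 — invert S. det(S) = 10.8·5.4667 - (-2.2)² = 54.2.
  S^{-1} = (1/det) · [[d, -b], [-b, a]] = [[0.1009, 0.0406],
 [0.0406, 0.1993]].

Step 4 — quadratic form (x̄ - mu_0)^T · S^{-1} · (x̄ - mu_0):
  S^{-1} · (x̄ - mu_0) = (0.3087, -0.3026),
  (x̄ - mu_0)^T · [...] = (4)·(0.3087) + (-2.3333)·(-0.3026) = 1.941.

Step 5 — scale by n: T² = 6 · 1.941 = 11.6458.

T² ≈ 11.6458


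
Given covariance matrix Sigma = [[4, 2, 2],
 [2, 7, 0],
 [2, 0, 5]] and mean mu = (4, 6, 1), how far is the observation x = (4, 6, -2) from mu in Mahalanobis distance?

Step 1 — centre the observation: (x - mu) = (0, 0, -3).

Step 2 — invert Sigma (cofactor / det for 3×3, or solve directly):
  Sigma^{-1} = [[0.3804, -0.1087, -0.1522],
 [-0.1087, 0.1739, 0.0435],
 [-0.1522, 0.0435, 0.2609]].

Step 3 — form the quadratic (x - mu)^T · Sigma^{-1} · (x - mu):
  Sigma^{-1} · (x - mu) = (0.4565, -0.1304, -0.7826).
  (x - mu)^T · [Sigma^{-1} · (x - mu)] = (0)·(0.4565) + (0)·(-0.1304) + (-3)·(-0.7826) = 2.3478.

Step 4 — take square root: d = √(2.3478) ≈ 1.5323.

d(x, mu) = √(2.3478) ≈ 1.5323


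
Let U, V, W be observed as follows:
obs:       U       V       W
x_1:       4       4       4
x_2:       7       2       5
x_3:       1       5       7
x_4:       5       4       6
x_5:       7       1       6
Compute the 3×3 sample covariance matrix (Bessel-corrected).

Step 1 — column means:
  mean(U) = (4 + 7 + 1 + 5 + 7) / 5 = 24/5 = 4.8
  mean(V) = (4 + 2 + 5 + 4 + 1) / 5 = 16/5 = 3.2
  mean(W) = (4 + 5 + 7 + 6 + 6) / 5 = 28/5 = 5.6

Step 2 — sample covariance S[i,j] = (1/(n-1)) · Σ_k (x_{k,i} - mean_i) · (x_{k,j} - mean_j), with n-1 = 4.
  S[U,U] = ((-0.8)·(-0.8) + (2.2)·(2.2) + (-3.8)·(-3.8) + (0.2)·(0.2) + (2.2)·(2.2)) / 4 = 24.8/4 = 6.2
  S[U,V] = ((-0.8)·(0.8) + (2.2)·(-1.2) + (-3.8)·(1.8) + (0.2)·(0.8) + (2.2)·(-2.2)) / 4 = -14.8/4 = -3.7
  S[U,W] = ((-0.8)·(-1.6) + (2.2)·(-0.6) + (-3.8)·(1.4) + (0.2)·(0.4) + (2.2)·(0.4)) / 4 = -4.4/4 = -1.1
  S[V,V] = ((0.8)·(0.8) + (-1.2)·(-1.2) + (1.8)·(1.8) + (0.8)·(0.8) + (-2.2)·(-2.2)) / 4 = 10.8/4 = 2.7
  S[V,W] = ((0.8)·(-1.6) + (-1.2)·(-0.6) + (1.8)·(1.4) + (0.8)·(0.4) + (-2.2)·(0.4)) / 4 = 1.4/4 = 0.35
  S[W,W] = ((-1.6)·(-1.6) + (-0.6)·(-0.6) + (1.4)·(1.4) + (0.4)·(0.4) + (0.4)·(0.4)) / 4 = 5.2/4 = 1.3

S is symmetric (S[j,i] = S[i,j]). Assembling:

S = [[6.2, -3.7, -1.1],
 [-3.7, 2.7, 0.35],
 [-1.1, 0.35, 1.3]]


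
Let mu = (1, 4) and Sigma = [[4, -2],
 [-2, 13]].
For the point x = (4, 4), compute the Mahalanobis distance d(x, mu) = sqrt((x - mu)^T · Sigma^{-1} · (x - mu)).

Step 1 — centre the observation: (x - mu) = (3, 0).

Step 2 — invert Sigma. det(Sigma) = 4·13 - (-2)² = 48.
  Sigma^{-1} = (1/det) · [[d, -b], [-b, a]] = [[0.2708, 0.0417],
 [0.0417, 0.0833]].

Step 3 — form the quadratic (x - mu)^T · Sigma^{-1} · (x - mu):
  Sigma^{-1} · (x - mu) = (0.8125, 0.125).
  (x - mu)^T · [Sigma^{-1} · (x - mu)] = (3)·(0.8125) + (0)·(0.125) = 2.4375.

Step 4 — take square root: d = √(2.4375) ≈ 1.5612.

d(x, mu) = √(2.4375) ≈ 1.5612


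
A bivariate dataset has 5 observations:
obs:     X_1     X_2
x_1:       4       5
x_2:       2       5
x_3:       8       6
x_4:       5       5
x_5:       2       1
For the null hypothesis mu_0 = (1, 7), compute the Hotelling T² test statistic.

Step 1 — sample mean vector:
  mean(X_1) = (4 + 2 + 8 + 5 + 2) / 5 = 21/5 = 4.2
  mean(X_2) = (5 + 5 + 6 + 5 + 1) / 5 = 22/5 = 4.4
  x̄ = (4.2, 4.4),  deviation x̄ - mu_0 = (4.2, 4.4) - (1, 7) = (3.2, -2.6).

Step 2 — sample covariance matrix, S[i,j] = (1/(n-1)) · Σ_k (x_{k,i} - mean_i) · (x_{k,j} - mean_j), divisor n-1 = 4:
  S[X_1,X_1] = ((-0.2)·(-0.2) + (-2.2)·(-2.2) + (3.8)·(3.8) + (0.8)·(0.8) + (-2.2)·(-2.2)) / 4 = 24.8/4 = 6.2
  S[X_1,X_2] = ((-0.2)·(0.6) + (-2.2)·(0.6) + (3.8)·(1.6) + (0.8)·(0.6) + (-2.2)·(-3.4)) / 4 = 12.6/4 = 3.15
  S[X_2,X_2] = ((0.6)·(0.6) + (0.6)·(0.6) + (1.6)·(1.6) + (0.6)·(0.6) + (-3.4)·(-3.4)) / 4 = 15.2/4 = 3.8
  S = [[6.2, 3.15],
 [3.15, 3.8]].

Step 3 — invert S. det(S) = 6.2·3.8 - (3.15)² = 13.6375.
  S^{-1} = (1/det) · [[d, -b], [-b, a]] = [[0.2786, -0.231],
 [-0.231, 0.4546]].

Step 4 — quadratic form (x̄ - mu_0)^T · S^{-1} · (x̄ - mu_0):
  S^{-1} · (x̄ - mu_0) = (1.4922, -1.9212),
  (x̄ - mu_0)^T · [...] = (3.2)·(1.4922) + (-2.6)·(-1.9212) = 9.7701.

Step 5 — scale by n: T² = 5 · 9.7701 = 48.8506.

T² ≈ 48.8506


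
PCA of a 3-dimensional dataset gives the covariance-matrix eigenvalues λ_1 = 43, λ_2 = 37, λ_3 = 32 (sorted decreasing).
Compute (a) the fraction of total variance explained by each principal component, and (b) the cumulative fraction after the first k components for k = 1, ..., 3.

Step 1 — total variance = trace(Sigma) = Σ λ_i = 43 + 37 + 32 = 112.

Step 2 — fraction explained by component i = λ_i / Σ λ:
  PC1: 43/112 = 0.3839
  PC2: 37/112 = 0.3304
  PC3: 32/112 = 0.2857

Step 3 — cumulative fraction after k components = (λ_1 + ... + λ_k) / Σ λ:
  k = 1: 43/112 = 0.3839
  k = 2: (43 + 37)/112 = 80/112 = 0.7143
  k = 3: (43 + 37 + 32)/112 = 112/112 = 1

Summary (fraction, with percent):

explained: PC1 0.3839 (38.39%), PC2 0.3304 (33.04%), PC3 0.2857 (28.57%);  cumulative: 0.3839, 0.7143, 1


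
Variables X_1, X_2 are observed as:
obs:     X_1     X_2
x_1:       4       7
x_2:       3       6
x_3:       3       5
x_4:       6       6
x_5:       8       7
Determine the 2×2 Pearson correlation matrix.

Step 1 — column means:
  mean(X_1) = (4 + 3 + 3 + 6 + 8) / 5 = 24/5 = 4.8
  mean(X_2) = (7 + 6 + 5 + 6 + 7) / 5 = 31/5 = 6.2

Step 2 — sample variances and covariances s[i,j] = (1/(n-1)) · Σ_k (x_{k,i} - mean_i) · (x_{k,j} - mean_j), with n-1 = 4:
  s[X_1,X_1] = ((-0.8)·(-0.8) + (-1.8)·(-1.8) + (-1.8)·(-1.8) + (1.2)·(1.2) + (3.2)·(3.2)) / 4 = 18.8/4 = 4.7
  s[X_1,X_2] = ((-0.8)·(0.8) + (-1.8)·(-0.2) + (-1.8)·(-1.2) + (1.2)·(-0.2) + (3.2)·(0.8)) / 4 = 4.2/4 = 1.05
  s[X_2,X_2] = ((0.8)·(0.8) + (-0.2)·(-0.2) + (-1.2)·(-1.2) + (-0.2)·(-0.2) + (0.8)·(0.8)) / 4 = 2.8/4 = 0.7
  Sample standard deviations s_i = √(s[i,i]):
  s(X_1) = √(4.7) = 2.1679
  s(X_2) = √(0.7) = 0.8367

Step 3 — r_{ij} = s_{ij} / (s_i · s_j):
  r[X_1,X_1] = 1 (diagonal).
  r[X_1,X_2] = 1.05 / (2.1679 · 0.8367) = 1.05 / 1.8138 = 0.5789
  r[X_2,X_2] = 1 (diagonal).

R is symmetric with unit diagonal. Assembling:

R = [[1, 0.5789],
 [0.5789, 1]]


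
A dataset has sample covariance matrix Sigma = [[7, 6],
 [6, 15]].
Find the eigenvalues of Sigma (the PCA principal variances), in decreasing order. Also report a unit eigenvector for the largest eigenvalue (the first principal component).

Step 1 — characteristic polynomial of 2×2 Sigma:
  det(Sigma - λI) = λ² - trace · λ + det = 0.
  trace = 7 + 15 = 22, det = 7·15 - (6)² = 69.
Step 2 — discriminant:
  Δ = trace² - 4·det = 484 - 276 = 208.
Step 3 — eigenvalues:
  λ = (trace ± √Δ)/2 = (22 ± 14.4222)/2,
  λ_1 = 18.2111,  λ_2 = 3.7889.

Step 4 — unit eigenvector for λ_1: solve (Sigma - λ_1 I)v = 0. First row:
  (7 - 18.2111)·v_x + (6)·v_y = 0, i.e. (-11.2111)·v_x + (6)·v_y = 0,
  so v ∝ (b, λ_1 - a) = (6, 11.2111) = u.
  ||u|| = √((6)² + (11.2111)²) = √(161.6888) ≈ 12.7157,
  v_1 = u/||u|| ≈ (0.4719, 0.8817) (||v_1|| = 1).

λ_1 = 18.2111,  λ_2 = 3.7889;  v_1 ≈ (0.4719, 0.8817)


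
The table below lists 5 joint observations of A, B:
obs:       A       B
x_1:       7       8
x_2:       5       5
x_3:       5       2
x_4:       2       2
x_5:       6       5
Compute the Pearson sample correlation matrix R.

Step 1 — column means:
  mean(A) = (7 + 5 + 5 + 2 + 6) / 5 = 25/5 = 5
  mean(B) = (8 + 5 + 2 + 2 + 5) / 5 = 22/5 = 4.4

Step 2 — sample variances and covariances s[i,j] = (1/(n-1)) · Σ_k (x_{k,i} - mean_i) · (x_{k,j} - mean_j), with n-1 = 4:
  s[A,A] = ((2)·(2) + (0)·(0) + (0)·(0) + (-3)·(-3) + (1)·(1)) / 4 = 14/4 = 3.5
  s[A,B] = ((2)·(3.6) + (0)·(0.6) + (0)·(-2.4) + (-3)·(-2.4) + (1)·(0.6)) / 4 = 15/4 = 3.75
  s[B,B] = ((3.6)·(3.6) + (0.6)·(0.6) + (-2.4)·(-2.4) + (-2.4)·(-2.4) + (0.6)·(0.6)) / 4 = 25.2/4 = 6.3
  Sample standard deviations s_i = √(s[i,i]):
  s(A) = √(3.5) = 1.8708
  s(B) = √(6.3) = 2.51

Step 3 — r_{ij} = s_{ij} / (s_i · s_j):
  r[A,A] = 1 (diagonal).
  r[A,B] = 3.75 / (1.8708 · 2.51) = 3.75 / 4.6957 = 0.7986
  r[B,B] = 1 (diagonal).

R is symmetric with unit diagonal. Assembling:

R = [[1, 0.7986],
 [0.7986, 1]]


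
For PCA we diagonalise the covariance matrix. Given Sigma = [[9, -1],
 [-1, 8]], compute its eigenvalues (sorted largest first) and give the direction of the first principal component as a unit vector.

Step 1 — characteristic polynomial of 2×2 Sigma:
  det(Sigma - λI) = λ² - trace · λ + det = 0.
  trace = 9 + 8 = 17, det = 9·8 - (-1)² = 71.
Step 2 — discriminant:
  Δ = trace² - 4·det = 289 - 284 = 5.
Step 3 — eigenvalues:
  λ = (trace ± √Δ)/2 = (17 ± 2.2361)/2,
  λ_1 = 9.618,  λ_2 = 7.382.

Step 4 — unit eigenvector for λ_1: solve (Sigma - λ_1 I)v = 0. First row:
  (9 - 9.618)·v_x + (-1)·v_y = 0, i.e. (-0.618)·v_x + (-1)·v_y = 0,
  so v ∝ (b, λ_1 - a) = (-1, 0.618); multiply by -1 so the first entry is positive: u = (1, -0.618).
  ||u|| = √((1)² + (-0.618)²) = √(1.382) ≈ 1.1756,
  v_1 = u/||u|| ≈ (0.8507, -0.5257) (||v_1|| = 1).

λ_1 = 9.618,  λ_2 = 7.382;  v_1 ≈ (0.8507, -0.5257)


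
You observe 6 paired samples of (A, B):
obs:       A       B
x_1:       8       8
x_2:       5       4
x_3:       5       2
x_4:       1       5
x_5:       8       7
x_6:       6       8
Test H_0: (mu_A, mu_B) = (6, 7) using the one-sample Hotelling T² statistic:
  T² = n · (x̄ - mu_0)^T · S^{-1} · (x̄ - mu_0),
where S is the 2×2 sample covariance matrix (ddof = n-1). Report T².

Step 1 — sample mean vector:
  mean(A) = (8 + 5 + 5 + 1 + 8 + 6) / 6 = 33/6 = 5.5
  mean(B) = (8 + 4 + 2 + 5 + 7 + 8) / 6 = 34/6 = 5.6667
  x̄ = (5.5, 5.6667),  deviation x̄ - mu_0 = (5.5, 5.6667) - (6, 7) = (-0.5, -1.3333).

Step 2 — sample covariance matrix, S[i,j] = (1/(n-1)) · Σ_k (x_{k,i} - mean_i) · (x_{k,j} - mean_j), divisor n-1 = 5:
  S[A,A] = ((2.5)·(2.5) + (-0.5)·(-0.5) + (-0.5)·(-0.5) + (-4.5)·(-4.5) + (2.5)·(2.5) + (0.5)·(0.5)) / 5 = 33.5/5 = 6.7
  S[A,B] = ((2.5)·(2.3333) + (-0.5)·(-1.6667) + (-0.5)·(-3.6667) + (-4.5)·(-0.6667) + (2.5)·(1.3333) + (0.5)·(2.3333)) / 5 = 16/5 = 3.2
  S[B,B] = ((2.3333)·(2.3333) + (-1.6667)·(-1.6667) + (-3.6667)·(-3.6667) + (-0.6667)·(-0.6667) + (1.3333)·(1.3333) + (2.3333)·(2.3333)) / 5 = 29.3333/5 = 5.8667
  S = [[6.7, 3.2],
 [3.2, 5.8667]].

Step 3 — invert S. det(S) = 6.7·5.8667 - (3.2)² = 29.0667.
  S^{-1} = (1/det) · [[d, -b], [-b, a]] = [[0.2018, -0.1101],
 [-0.1101, 0.2305]].

Step 4 — quadratic form (x̄ - mu_0)^T · S^{-1} · (x̄ - mu_0):
  S^{-1} · (x̄ - mu_0) = (0.0459, -0.2523),
  (x̄ - mu_0)^T · [...] = (-0.5)·(0.0459) + (-1.3333)·(-0.2523) = 0.3135.

Step 5 — scale by n: T² = 6 · 0.3135 = 1.8807.

T² ≈ 1.8807


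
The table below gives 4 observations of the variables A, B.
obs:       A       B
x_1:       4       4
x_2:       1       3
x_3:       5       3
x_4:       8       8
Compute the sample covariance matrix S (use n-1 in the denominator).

Step 1 — column means:
  mean(A) = (4 + 1 + 5 + 8) / 4 = 18/4 = 4.5
  mean(B) = (4 + 3 + 3 + 8) / 4 = 18/4 = 4.5

Step 2 — sample covariance S[i,j] = (1/(n-1)) · Σ_k (x_{k,i} - mean_i) · (x_{k,j} - mean_j), with n-1 = 3.
  S[A,A] = ((-0.5)·(-0.5) + (-3.5)·(-3.5) + (0.5)·(0.5) + (3.5)·(3.5)) / 3 = 25/3 = 8.3333
  S[A,B] = ((-0.5)·(-0.5) + (-3.5)·(-1.5) + (0.5)·(-1.5) + (3.5)·(3.5)) / 3 = 17/3 = 5.6667
  S[B,B] = ((-0.5)·(-0.5) + (-1.5)·(-1.5) + (-1.5)·(-1.5) + (3.5)·(3.5)) / 3 = 17/3 = 5.6667

S is symmetric (S[j,i] = S[i,j]). Assembling:

S = [[8.3333, 5.6667],
 [5.6667, 5.6667]]


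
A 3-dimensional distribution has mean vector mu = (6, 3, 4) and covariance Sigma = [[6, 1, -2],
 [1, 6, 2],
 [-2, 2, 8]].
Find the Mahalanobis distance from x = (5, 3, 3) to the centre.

Step 1 — centre the observation: (x - mu) = (-1, 0, -1).

Step 2 — invert Sigma (cofactor / det for 3×3, or solve directly):
  Sigma^{-1} = [[0.1964, -0.0536, 0.0625],
 [-0.0536, 0.1964, -0.0625],
 [0.0625, -0.0625, 0.1562]].

Step 3 — form the quadratic (x - mu)^T · Sigma^{-1} · (x - mu):
  Sigma^{-1} · (x - mu) = (-0.2589, 0.1161, -0.2188).
  (x - mu)^T · [Sigma^{-1} · (x - mu)] = (-1)·(-0.2589) + (0)·(0.1161) + (-1)·(-0.2188) = 0.4777.

Step 4 — take square root: d = √(0.4777) ≈ 0.6911.

d(x, mu) = √(0.4777) ≈ 0.6911


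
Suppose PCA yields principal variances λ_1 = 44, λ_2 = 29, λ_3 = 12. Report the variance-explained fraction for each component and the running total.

Step 1 — total variance = trace(Sigma) = Σ λ_i = 44 + 29 + 12 = 85.

Step 2 — fraction explained by component i = λ_i / Σ λ:
  PC1: 44/85 = 0.5176
  PC2: 29/85 = 0.3412
  PC3: 12/85 = 0.1412

Step 3 — cumulative fraction after k components = (λ_1 + ... + λ_k) / Σ λ:
  k = 1: 44/85 = 0.5176
  k = 2: (44 + 29)/85 = 73/85 = 0.8588
  k = 3: (44 + 29 + 12)/85 = 85/85 = 1

Summary (fraction, with percent):

explained: PC1 0.5176 (51.76%), PC2 0.3412 (34.12%), PC3 0.1412 (14.12%);  cumulative: 0.5176, 0.8588, 1


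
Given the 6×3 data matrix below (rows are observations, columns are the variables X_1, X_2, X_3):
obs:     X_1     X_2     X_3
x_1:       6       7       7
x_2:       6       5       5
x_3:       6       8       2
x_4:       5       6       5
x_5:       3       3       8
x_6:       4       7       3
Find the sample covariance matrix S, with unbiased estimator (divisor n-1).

Step 1 — column means:
  mean(X_1) = (6 + 6 + 6 + 5 + 3 + 4) / 6 = 30/6 = 5
  mean(X_2) = (7 + 5 + 8 + 6 + 3 + 7) / 6 = 36/6 = 6
  mean(X_3) = (7 + 5 + 2 + 5 + 8 + 3) / 6 = 30/6 = 5

Step 2 — sample covariance S[i,j] = (1/(n-1)) · Σ_k (x_{k,i} - mean_i) · (x_{k,j} - mean_j), with n-1 = 5.
  S[X_1,X_1] = ((1)·(1) + (1)·(1) + (1)·(1) + (0)·(0) + (-2)·(-2) + (-1)·(-1)) / 5 = 8/5 = 1.6
  S[X_1,X_2] = ((1)·(1) + (1)·(-1) + (1)·(2) + (0)·(0) + (-2)·(-3) + (-1)·(1)) / 5 = 7/5 = 1.4
  S[X_1,X_3] = ((1)·(2) + (1)·(0) + (1)·(-3) + (0)·(0) + (-2)·(3) + (-1)·(-2)) / 5 = -5/5 = -1
  S[X_2,X_2] = ((1)·(1) + (-1)·(-1) + (2)·(2) + (0)·(0) + (-3)·(-3) + (1)·(1)) / 5 = 16/5 = 3.2
  S[X_2,X_3] = ((1)·(2) + (-1)·(0) + (2)·(-3) + (0)·(0) + (-3)·(3) + (1)·(-2)) / 5 = -15/5 = -3
  S[X_3,X_3] = ((2)·(2) + (0)·(0) + (-3)·(-3) + (0)·(0) + (3)·(3) + (-2)·(-2)) / 5 = 26/5 = 5.2

S is symmetric (S[j,i] = S[i,j]). Assembling:

S = [[1.6, 1.4, -1],
 [1.4, 3.2, -3],
 [-1, -3, 5.2]]


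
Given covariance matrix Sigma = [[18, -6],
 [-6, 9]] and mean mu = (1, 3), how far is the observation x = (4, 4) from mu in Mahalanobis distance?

Step 1 — centre the observation: (x - mu) = (3, 1).

Step 2 — invert Sigma. det(Sigma) = 18·9 - (-6)² = 126.
  Sigma^{-1} = (1/det) · [[d, -b], [-b, a]] = [[0.0714, 0.0476],
 [0.0476, 0.1429]].

Step 3 — form the quadratic (x - mu)^T · Sigma^{-1} · (x - mu):
  Sigma^{-1} · (x - mu) = (0.2619, 0.2857).
  (x - mu)^T · [Sigma^{-1} · (x - mu)] = (3)·(0.2619) + (1)·(0.2857) = 1.0714.

Step 4 — take square root: d = √(1.0714) ≈ 1.0351.

d(x, mu) = √(1.0714) ≈ 1.0351


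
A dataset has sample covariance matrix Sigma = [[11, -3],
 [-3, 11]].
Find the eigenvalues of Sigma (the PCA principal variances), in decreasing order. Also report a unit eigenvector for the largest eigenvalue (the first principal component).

Step 1 — characteristic polynomial of 2×2 Sigma:
  det(Sigma - λI) = λ² - trace · λ + det = 0.
  trace = 11 + 11 = 22, det = 11·11 - (-3)² = 112.
Step 2 — discriminant:
  Δ = trace² - 4·det = 484 - 448 = 36.
Step 3 — eigenvalues:
  λ = (trace ± √Δ)/2 = (22 ± 6)/2,
  λ_1 = 14,  λ_2 = 8.

Step 4 — unit eigenvector for λ_1: solve (Sigma - λ_1 I)v = 0. First row:
  (11 - 14)·v_x + (-3)·v_y = 0, i.e. (-3)·v_x + (-3)·v_y = 0,
  so v ∝ (b, λ_1 - a) = (-3, 3); multiply by -1 so the first entry is positive: u = (3, -3).
  ||u|| = √((3)² + (-3)²) = √(18) ≈ 4.2426,
  v_1 = u/||u|| ≈ (0.7071, -0.7071) (||v_1|| = 1).

λ_1 = 14,  λ_2 = 8;  v_1 ≈ (0.7071, -0.7071)


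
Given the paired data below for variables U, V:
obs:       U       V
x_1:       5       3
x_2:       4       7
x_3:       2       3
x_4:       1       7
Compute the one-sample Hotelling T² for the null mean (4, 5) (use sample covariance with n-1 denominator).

Step 1 — sample mean vector:
  mean(U) = (5 + 4 + 2 + 1) / 4 = 12/4 = 3
  mean(V) = (3 + 7 + 3 + 7) / 4 = 20/4 = 5
  x̄ = (3, 5),  deviation x̄ - mu_0 = (3, 5) - (4, 5) = (-1, 0).

Step 2 — sample covariance matrix, S[i,j] = (1/(n-1)) · Σ_k (x_{k,i} - mean_i) · (x_{k,j} - mean_j), divisor n-1 = 3:
  S[U,U] = ((2)·(2) + (1)·(1) + (-1)·(-1) + (-2)·(-2)) / 3 = 10/3 = 3.3333
  S[U,V] = ((2)·(-2) + (1)·(2) + (-1)·(-2) + (-2)·(2)) / 3 = -4/3 = -1.3333
  S[V,V] = ((-2)·(-2) + (2)·(2) + (-2)·(-2) + (2)·(2)) / 3 = 16/3 = 5.3333
  S = [[3.3333, -1.3333],
 [-1.3333, 5.3333]].

Step 3 — invert S. det(S) = 3.3333·5.3333 - (-1.3333)² = 16.
  S^{-1} = (1/det) · [[d, -b], [-b, a]] = [[0.3333, 0.0833],
 [0.0833, 0.2083]].

Step 4 — quadratic form (x̄ - mu_0)^T · S^{-1} · (x̄ - mu_0):
  S^{-1} · (x̄ - mu_0) = (-0.3333, -0.0833),
  (x̄ - mu_0)^T · [...] = (-1)·(-0.3333) + (0)·(-0.0833) = 0.3333.

Step 5 — scale by n: T² = 4 · 0.3333 = 1.3333.

T² ≈ 1.3333


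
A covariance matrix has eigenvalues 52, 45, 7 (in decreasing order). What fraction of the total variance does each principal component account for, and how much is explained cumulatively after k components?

Step 1 — total variance = trace(Sigma) = Σ λ_i = 52 + 45 + 7 = 104.

Step 2 — fraction explained by component i = λ_i / Σ λ:
  PC1: 52/104 = 0.5
  PC2: 45/104 = 0.4327
  PC3: 7/104 = 0.0673

Step 3 — cumulative fraction after k components = (λ_1 + ... + λ_k) / Σ λ:
  k = 1: 52/104 = 0.5
  k = 2: (52 + 45)/104 = 97/104 = 0.9327
  k = 3: (52 + 45 + 7)/104 = 104/104 = 1

Summary (fraction, with percent):

explained: PC1 0.5 (50%), PC2 0.4327 (43.27%), PC3 0.0673 (6.73%);  cumulative: 0.5, 0.9327, 1


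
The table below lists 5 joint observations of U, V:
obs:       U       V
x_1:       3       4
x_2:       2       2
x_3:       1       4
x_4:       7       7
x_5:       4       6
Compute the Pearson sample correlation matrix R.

Step 1 — column means:
  mean(U) = (3 + 2 + 1 + 7 + 4) / 5 = 17/5 = 3.4
  mean(V) = (4 + 2 + 4 + 7 + 6) / 5 = 23/5 = 4.6

Step 2 — sample variances and covariances s[i,j] = (1/(n-1)) · Σ_k (x_{k,i} - mean_i) · (x_{k,j} - mean_j), with n-1 = 4:
  s[U,U] = ((-0.4)·(-0.4) + (-1.4)·(-1.4) + (-2.4)·(-2.4) + (3.6)·(3.6) + (0.6)·(0.6)) / 4 = 21.2/4 = 5.3
  s[U,V] = ((-0.4)·(-0.6) + (-1.4)·(-2.6) + (-2.4)·(-0.6) + (3.6)·(2.4) + (0.6)·(1.4)) / 4 = 14.8/4 = 3.7
  s[V,V] = ((-0.6)·(-0.6) + (-2.6)·(-2.6) + (-0.6)·(-0.6) + (2.4)·(2.4) + (1.4)·(1.4)) / 4 = 15.2/4 = 3.8
  Sample standard deviations s_i = √(s[i,i]):
  s(U) = √(5.3) = 2.3022
  s(V) = √(3.8) = 1.9494

Step 3 — r_{ij} = s_{ij} / (s_i · s_j):
  r[U,U] = 1 (diagonal).
  r[U,V] = 3.7 / (2.3022 · 1.9494) = 3.7 / 4.4878 = 0.8245
  r[V,V] = 1 (diagonal).

R is symmetric with unit diagonal. Assembling:

R = [[1, 0.8245],
 [0.8245, 1]]


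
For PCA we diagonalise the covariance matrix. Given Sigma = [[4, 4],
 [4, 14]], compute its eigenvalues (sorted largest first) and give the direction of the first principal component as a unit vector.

Step 1 — characteristic polynomial of 2×2 Sigma:
  det(Sigma - λI) = λ² - trace · λ + det = 0.
  trace = 4 + 14 = 18, det = 4·14 - (4)² = 40.
Step 2 — discriminant:
  Δ = trace² - 4·det = 324 - 160 = 164.
Step 3 — eigenvalues:
  λ = (trace ± √Δ)/2 = (18 ± 12.8062)/2,
  λ_1 = 15.4031,  λ_2 = 2.5969.

Step 4 — unit eigenvector for λ_1: solve (Sigma - λ_1 I)v = 0. First row:
  (4 - 15.4031)·v_x + (4)·v_y = 0, i.e. (-11.4031)·v_x + (4)·v_y = 0,
  so v ∝ (b, λ_1 - a) = (4, 11.4031) = u.
  ||u|| = √((4)² + (11.4031)²) = √(146.0312) ≈ 12.0843,
  v_1 = u/||u|| ≈ (0.331, 0.9436) (||v_1|| = 1).

λ_1 = 15.4031,  λ_2 = 2.5969;  v_1 ≈ (0.331, 0.9436)


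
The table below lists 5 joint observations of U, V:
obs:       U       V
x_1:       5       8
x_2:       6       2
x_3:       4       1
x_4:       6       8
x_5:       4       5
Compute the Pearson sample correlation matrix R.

Step 1 — column means:
  mean(U) = (5 + 6 + 4 + 6 + 4) / 5 = 25/5 = 5
  mean(V) = (8 + 2 + 1 + 8 + 5) / 5 = 24/5 = 4.8

Step 2 — sample variances and covariances s[i,j] = (1/(n-1)) · Σ_k (x_{k,i} - mean_i) · (x_{k,j} - mean_j), with n-1 = 4:
  s[U,U] = ((0)·(0) + (1)·(1) + (-1)·(-1) + (1)·(1) + (-1)·(-1)) / 4 = 4/4 = 1
  s[U,V] = ((0)·(3.2) + (1)·(-2.8) + (-1)·(-3.8) + (1)·(3.2) + (-1)·(0.2)) / 4 = 4/4 = 1
  s[V,V] = ((3.2)·(3.2) + (-2.8)·(-2.8) + (-3.8)·(-3.8) + (3.2)·(3.2) + (0.2)·(0.2)) / 4 = 42.8/4 = 10.7
  Sample standard deviations s_i = √(s[i,i]):
  s(U) = √(1) = 1
  s(V) = √(10.7) = 3.2711

Step 3 — r_{ij} = s_{ij} / (s_i · s_j):
  r[U,U] = 1 (diagonal).
  r[U,V] = 1 / (1 · 3.2711) = 1 / 3.2711 = 0.3057
  r[V,V] = 1 (diagonal).

R is symmetric with unit diagonal. Assembling:

R = [[1, 0.3057],
 [0.3057, 1]]


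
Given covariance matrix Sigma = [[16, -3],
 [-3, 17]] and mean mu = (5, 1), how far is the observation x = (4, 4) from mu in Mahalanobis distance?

Step 1 — centre the observation: (x - mu) = (-1, 3).

Step 2 — invert Sigma. det(Sigma) = 16·17 - (-3)² = 263.
  Sigma^{-1} = (1/det) · [[d, -b], [-b, a]] = [[0.0646, 0.0114],
 [0.0114, 0.0608]].

Step 3 — form the quadratic (x - mu)^T · Sigma^{-1} · (x - mu):
  Sigma^{-1} · (x - mu) = (-0.0304, 0.1711).
  (x - mu)^T · [Sigma^{-1} · (x - mu)] = (-1)·(-0.0304) + (3)·(0.1711) = 0.5437.

Step 4 — take square root: d = √(0.5437) ≈ 0.7374.

d(x, mu) = √(0.5437) ≈ 0.7374


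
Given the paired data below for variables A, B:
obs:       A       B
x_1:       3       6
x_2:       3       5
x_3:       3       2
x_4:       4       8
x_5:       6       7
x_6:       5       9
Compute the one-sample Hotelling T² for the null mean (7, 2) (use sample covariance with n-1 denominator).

Step 1 — sample mean vector:
  mean(A) = (3 + 3 + 3 + 4 + 6 + 5) / 6 = 24/6 = 4
  mean(B) = (6 + 5 + 2 + 8 + 7 + 9) / 6 = 37/6 = 6.1667
  x̄ = (4, 6.1667),  deviation x̄ - mu_0 = (4, 6.1667) - (7, 2) = (-3, 4.1667).

Step 2 — sample covariance matrix, S[i,j] = (1/(n-1)) · Σ_k (x_{k,i} - mean_i) · (x_{k,j} - mean_j), divisor n-1 = 5:
  S[A,A] = ((-1)·(-1) + (-1)·(-1) + (-1)·(-1) + (0)·(0) + (2)·(2) + (1)·(1)) / 5 = 8/5 = 1.6
  S[A,B] = ((-1)·(-0.1667) + (-1)·(-1.1667) + (-1)·(-4.1667) + (0)·(1.8333) + (2)·(0.8333) + (1)·(2.8333)) / 5 = 10/5 = 2
  S[B,B] = ((-0.1667)·(-0.1667) + (-1.1667)·(-1.1667) + (-4.1667)·(-4.1667) + (1.8333)·(1.8333) + (0.8333)·(0.8333) + (2.8333)·(2.8333)) / 5 = 30.8333/5 = 6.1667
  S = [[1.6, 2],
 [2, 6.1667]].

Step 3 — invert S. det(S) = 1.6·6.1667 - (2)² = 5.8667.
  S^{-1} = (1/det) · [[d, -b], [-b, a]] = [[1.0511, -0.3409],
 [-0.3409, 0.2727]].

Step 4 — quadratic form (x̄ - mu_0)^T · S^{-1} · (x̄ - mu_0):
  S^{-1} · (x̄ - mu_0) = (-4.5739, 2.1591),
  (x̄ - mu_0)^T · [...] = (-3)·(-4.5739) + (4.1667)·(2.1591) = 22.7178.

Step 5 — scale by n: T² = 6 · 22.7178 = 136.3068.

T² ≈ 136.3068


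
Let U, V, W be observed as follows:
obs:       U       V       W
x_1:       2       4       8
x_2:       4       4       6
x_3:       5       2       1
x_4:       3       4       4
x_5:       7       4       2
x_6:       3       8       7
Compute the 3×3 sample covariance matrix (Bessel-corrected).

Step 1 — column means:
  mean(U) = (2 + 4 + 5 + 3 + 7 + 3) / 6 = 24/6 = 4
  mean(V) = (4 + 4 + 2 + 4 + 4 + 8) / 6 = 26/6 = 4.3333
  mean(W) = (8 + 6 + 1 + 4 + 2 + 7) / 6 = 28/6 = 4.6667

Step 2 — sample covariance S[i,j] = (1/(n-1)) · Σ_k (x_{k,i} - mean_i) · (x_{k,j} - mean_j), with n-1 = 5.
  S[U,U] = ((-2)·(-2) + (0)·(0) + (1)·(1) + (-1)·(-1) + (3)·(3) + (-1)·(-1)) / 5 = 16/5 = 3.2
  S[U,V] = ((-2)·(-0.3333) + (0)·(-0.3333) + (1)·(-2.3333) + (-1)·(-0.3333) + (3)·(-0.3333) + (-1)·(3.6667)) / 5 = -6/5 = -1.2
  S[U,W] = ((-2)·(3.3333) + (0)·(1.3333) + (1)·(-3.6667) + (-1)·(-0.6667) + (3)·(-2.6667) + (-1)·(2.3333)) / 5 = -20/5 = -4
  S[V,V] = ((-0.3333)·(-0.3333) + (-0.3333)·(-0.3333) + (-2.3333)·(-2.3333) + (-0.3333)·(-0.3333) + (-0.3333)·(-0.3333) + (3.6667)·(3.6667)) / 5 = 19.3333/5 = 3.8667
  S[V,W] = ((-0.3333)·(3.3333) + (-0.3333)·(1.3333) + (-2.3333)·(-3.6667) + (-0.3333)·(-0.6667) + (-0.3333)·(-2.6667) + (3.6667)·(2.3333)) / 5 = 16.6667/5 = 3.3333
  S[W,W] = ((3.3333)·(3.3333) + (1.3333)·(1.3333) + (-3.6667)·(-3.6667) + (-0.6667)·(-0.6667) + (-2.6667)·(-2.6667) + (2.3333)·(2.3333)) / 5 = 39.3333/5 = 7.8667

S is symmetric (S[j,i] = S[i,j]). Assembling:

S = [[3.2, -1.2, -4],
 [-1.2, 3.8667, 3.3333],
 [-4, 3.3333, 7.8667]]


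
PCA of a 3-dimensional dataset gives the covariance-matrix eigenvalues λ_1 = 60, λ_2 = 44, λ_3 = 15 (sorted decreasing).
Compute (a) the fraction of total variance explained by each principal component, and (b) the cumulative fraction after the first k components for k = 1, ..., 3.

Step 1 — total variance = trace(Sigma) = Σ λ_i = 60 + 44 + 15 = 119.

Step 2 — fraction explained by component i = λ_i / Σ λ:
  PC1: 60/119 = 0.5042
  PC2: 44/119 = 0.3697
  PC3: 15/119 = 0.1261

Step 3 — cumulative fraction after k components = (λ_1 + ... + λ_k) / Σ λ:
  k = 1: 60/119 = 0.5042
  k = 2: (60 + 44)/119 = 104/119 = 0.8739
  k = 3: (60 + 44 + 15)/119 = 119/119 = 1

Summary (fraction, with percent):

explained: PC1 0.5042 (50.42%), PC2 0.3697 (36.97%), PC3 0.1261 (12.61%);  cumulative: 0.5042, 0.8739, 1


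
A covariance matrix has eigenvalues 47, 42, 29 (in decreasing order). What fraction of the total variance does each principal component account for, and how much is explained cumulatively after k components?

Step 1 — total variance = trace(Sigma) = Σ λ_i = 47 + 42 + 29 = 118.

Step 2 — fraction explained by component i = λ_i / Σ λ:
  PC1: 47/118 = 0.3983
  PC2: 42/118 = 0.3559
  PC3: 29/118 = 0.2458

Step 3 — cumulative fraction after k components = (λ_1 + ... + λ_k) / Σ λ:
  k = 1: 47/118 = 0.3983
  k = 2: (47 + 42)/118 = 89/118 = 0.7542
  k = 3: (47 + 42 + 29)/118 = 118/118 = 1

Summary (fraction, with percent):

explained: PC1 0.3983 (39.83%), PC2 0.3559 (35.59%), PC3 0.2458 (24.58%);  cumulative: 0.3983, 0.7542, 1


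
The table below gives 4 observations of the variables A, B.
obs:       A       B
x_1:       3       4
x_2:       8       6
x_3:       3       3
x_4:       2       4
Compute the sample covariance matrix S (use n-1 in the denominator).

Step 1 — column means:
  mean(A) = (3 + 8 + 3 + 2) / 4 = 16/4 = 4
  mean(B) = (4 + 6 + 3 + 4) / 4 = 17/4 = 4.25

Step 2 — sample covariance S[i,j] = (1/(n-1)) · Σ_k (x_{k,i} - mean_i) · (x_{k,j} - mean_j), with n-1 = 3.
  S[A,A] = ((-1)·(-1) + (4)·(4) + (-1)·(-1) + (-2)·(-2)) / 3 = 22/3 = 7.3333
  S[A,B] = ((-1)·(-0.25) + (4)·(1.75) + (-1)·(-1.25) + (-2)·(-0.25)) / 3 = 9/3 = 3
  S[B,B] = ((-0.25)·(-0.25) + (1.75)·(1.75) + (-1.25)·(-1.25) + (-0.25)·(-0.25)) / 3 = 4.75/3 = 1.5833

S is symmetric (S[j,i] = S[i,j]). Assembling:

S = [[7.3333, 3],
 [3, 1.5833]]


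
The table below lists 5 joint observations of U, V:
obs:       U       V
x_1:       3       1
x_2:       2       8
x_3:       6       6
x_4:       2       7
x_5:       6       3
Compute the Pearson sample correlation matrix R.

Step 1 — column means:
  mean(U) = (3 + 2 + 6 + 2 + 6) / 5 = 19/5 = 3.8
  mean(V) = (1 + 8 + 6 + 7 + 3) / 5 = 25/5 = 5

Step 2 — sample variances and covariances s[i,j] = (1/(n-1)) · Σ_k (x_{k,i} - mean_i) · (x_{k,j} - mean_j), with n-1 = 4:
  s[U,U] = ((-0.8)·(-0.8) + (-1.8)·(-1.8) + (2.2)·(2.2) + (-1.8)·(-1.8) + (2.2)·(2.2)) / 4 = 16.8/4 = 4.2
  s[U,V] = ((-0.8)·(-4) + (-1.8)·(3) + (2.2)·(1) + (-1.8)·(2) + (2.2)·(-2)) / 4 = -8/4 = -2
  s[V,V] = ((-4)·(-4) + (3)·(3) + (1)·(1) + (2)·(2) + (-2)·(-2)) / 4 = 34/4 = 8.5
  Sample standard deviations s_i = √(s[i,i]):
  s(U) = √(4.2) = 2.0494
  s(V) = √(8.5) = 2.9155

Step 3 — r_{ij} = s_{ij} / (s_i · s_j):
  r[U,U] = 1 (diagonal).
  r[U,V] = -2 / (2.0494 · 2.9155) = -2 / 5.9749 = -0.3347
  r[V,V] = 1 (diagonal).

R is symmetric with unit diagonal. Assembling:

R = [[1, -0.3347],
 [-0.3347, 1]]


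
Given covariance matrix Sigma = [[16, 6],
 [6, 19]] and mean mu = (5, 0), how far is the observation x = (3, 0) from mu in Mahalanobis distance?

Step 1 — centre the observation: (x - mu) = (-2, 0).

Step 2 — invert Sigma. det(Sigma) = 16·19 - (6)² = 268.
  Sigma^{-1} = (1/det) · [[d, -b], [-b, a]] = [[0.0709, -0.0224],
 [-0.0224, 0.0597]].

Step 3 — form the quadratic (x - mu)^T · Sigma^{-1} · (x - mu):
  Sigma^{-1} · (x - mu) = (-0.1418, 0.0448).
  (x - mu)^T · [Sigma^{-1} · (x - mu)] = (-2)·(-0.1418) + (0)·(0.0448) = 0.2836.

Step 4 — take square root: d = √(0.2836) ≈ 0.5325.

d(x, mu) = √(0.2836) ≈ 0.5325


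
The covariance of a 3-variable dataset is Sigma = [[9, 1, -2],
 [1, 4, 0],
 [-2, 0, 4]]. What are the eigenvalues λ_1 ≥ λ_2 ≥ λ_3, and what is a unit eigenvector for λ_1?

Step 1 — characteristic polynomial p(λ) = det(λI - Sigma) = λ³ - tr·λ² + c_1·λ - det, where tr = trace, c_1 = sum of the principal 2×2 minors, det = det(Sigma):
  tr = 9 + 4 + 4 = 17,
  c_1 = (9·4 - (1)²) + (9·4 - (-2)²) + (4·4 - (0)²) = 35 + 32 + 16 = 83,
  det = 9·(4·4 - (0)²) - (1)·((1)·4 - (0)·(-2)) + (-2)·((1)·(0) - 4·(-2)) = 9·(16) - (1)·(4) + (-2)·(8) = 124.
  So p(λ) = λ³ - 17λ² + 83λ - 124.
Step 2 — look for an integer root (rational root theorem: any rational root is an integer divisor of 124). Testing λ = 4:
  p(4) = 64 - 272 + 332 - 124 = 0  ✓
  Dividing out (λ - 4): p(λ) = (λ - 4)(λ² - 13λ + 31).
Step 3 — remaining eigenvalues from the quadratic λ² - 13λ + 31 = 0:
  Δ = 13² - 4·31 = 169 - 124 = 45,  λ = (13 ± √45)/2 = (13 ± 6.7082)/2 ≈ 9.8541 or 3.1459.
  Sorted: λ_1 = 9.8541,  λ_2 = 4,  λ_3 = 3.1459  (check: sum = 17 = tr ✓).

Step 4 — unit eigenvector for λ_1 ≈ 9.8541: v spans the null space of (Sigma - λ_1 I), whose rows are
  r_1 = (-0.8541, 1, -2),  r_2 = (1, -5.8541, 0),  r_3 = (-2, 0, -5.8541).
  v is orthogonal to every row, so take v ∝ r_1 × r_2 = ((1)·(0) - (-2)·(-5.8541), (-2)·(1) - (-0.8541)·(0), (-0.8541)·(-5.8541) - (1)·(1)) ≈ (-11.7082, -2, 4).
  Rescale (multiply by -1 so the first nonzero entry is positive): u = (11.7082, 2, -4).
  ||u|| = √((11.7082)² + (2)² + (-4)²) = √(157.082) ≈ 12.5332,  v_1 = u/||u|| ≈ (0.9342, 0.1596, -0.3192) (||v_1|| = 1).

λ_1 = 9.8541,  λ_2 = 4,  λ_3 = 3.1459;  v_1 ≈ (0.9342, 0.1596, -0.3192)
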